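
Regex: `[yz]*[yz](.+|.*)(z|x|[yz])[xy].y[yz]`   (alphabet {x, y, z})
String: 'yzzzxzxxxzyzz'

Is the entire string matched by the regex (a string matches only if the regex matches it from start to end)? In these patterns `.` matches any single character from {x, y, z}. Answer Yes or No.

No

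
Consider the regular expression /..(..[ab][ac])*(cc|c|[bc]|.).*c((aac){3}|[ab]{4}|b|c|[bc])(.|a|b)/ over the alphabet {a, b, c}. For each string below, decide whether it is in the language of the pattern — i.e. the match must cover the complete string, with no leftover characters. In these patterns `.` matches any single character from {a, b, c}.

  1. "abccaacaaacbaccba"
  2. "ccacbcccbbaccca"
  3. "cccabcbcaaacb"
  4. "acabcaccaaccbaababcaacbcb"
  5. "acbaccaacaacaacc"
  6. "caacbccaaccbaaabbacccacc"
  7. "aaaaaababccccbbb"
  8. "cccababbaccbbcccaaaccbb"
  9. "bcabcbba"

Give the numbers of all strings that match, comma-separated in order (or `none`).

1, 2, 5, 8

1 → match
2 → match
3 → no match
4 → no match
5 → match
6 → no match
7 → no match
8 → match
9 → no match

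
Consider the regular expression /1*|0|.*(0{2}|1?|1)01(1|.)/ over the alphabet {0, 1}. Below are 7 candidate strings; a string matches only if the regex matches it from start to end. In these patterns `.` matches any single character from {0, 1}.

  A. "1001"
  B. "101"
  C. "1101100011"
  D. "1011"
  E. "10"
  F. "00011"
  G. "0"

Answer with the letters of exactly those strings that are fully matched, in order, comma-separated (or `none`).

A → no match
B → no match
C → match
D → match
E → no match
F → match
G → match

C, D, F, G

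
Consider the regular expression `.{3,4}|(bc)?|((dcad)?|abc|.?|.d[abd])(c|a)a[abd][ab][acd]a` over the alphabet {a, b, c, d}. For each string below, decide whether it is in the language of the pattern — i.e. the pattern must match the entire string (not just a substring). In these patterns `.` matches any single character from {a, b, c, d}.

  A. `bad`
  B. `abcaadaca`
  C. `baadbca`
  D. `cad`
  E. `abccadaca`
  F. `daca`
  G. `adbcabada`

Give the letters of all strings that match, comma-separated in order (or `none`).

A, B, C, D, E, F, G

A → match
B → match
C → match
D → match
E → match
F → match
G → match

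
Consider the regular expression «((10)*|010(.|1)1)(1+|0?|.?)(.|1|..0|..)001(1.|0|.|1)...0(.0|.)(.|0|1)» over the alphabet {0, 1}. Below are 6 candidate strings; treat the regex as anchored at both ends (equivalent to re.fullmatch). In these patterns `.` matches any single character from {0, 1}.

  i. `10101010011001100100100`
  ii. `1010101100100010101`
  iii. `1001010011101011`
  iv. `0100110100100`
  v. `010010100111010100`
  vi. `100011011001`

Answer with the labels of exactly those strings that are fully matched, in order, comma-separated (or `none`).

i, ii, iv, v, vi

i → match
ii → match
iii → no match
iv → match
v → match
vi. `100011011001` → match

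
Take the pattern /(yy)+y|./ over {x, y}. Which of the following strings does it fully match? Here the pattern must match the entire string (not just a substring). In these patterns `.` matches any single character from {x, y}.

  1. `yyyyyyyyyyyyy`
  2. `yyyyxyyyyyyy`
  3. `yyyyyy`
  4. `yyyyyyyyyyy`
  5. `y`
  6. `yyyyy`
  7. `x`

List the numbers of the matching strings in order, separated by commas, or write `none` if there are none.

1, 4, 5, 6, 7

1 → match
2 → no match
3 → no match
4 → match
5 → match
6 → match
7 → match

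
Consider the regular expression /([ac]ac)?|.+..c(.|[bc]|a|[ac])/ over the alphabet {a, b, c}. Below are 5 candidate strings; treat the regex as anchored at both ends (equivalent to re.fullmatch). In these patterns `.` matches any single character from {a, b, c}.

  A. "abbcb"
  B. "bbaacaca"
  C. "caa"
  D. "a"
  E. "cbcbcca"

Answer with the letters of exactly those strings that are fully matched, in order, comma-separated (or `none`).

A. "abbcb" → match
B. "bbaacaca" → match
C. "caa" → no match
D. "a" → no match
E. "cbcbcca" → match

A, B, E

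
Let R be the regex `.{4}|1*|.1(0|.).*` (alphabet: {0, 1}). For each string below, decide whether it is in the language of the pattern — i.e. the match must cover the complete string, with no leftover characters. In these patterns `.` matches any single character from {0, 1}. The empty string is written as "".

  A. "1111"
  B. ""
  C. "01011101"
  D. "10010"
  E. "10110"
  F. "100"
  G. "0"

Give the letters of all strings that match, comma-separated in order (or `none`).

A, B, C

A. "1111" → match
B. "" → match
C. "01011101" → match
D. "10010" → no match
E. "10110" → no match
F. "100" → no match
G. "0" → no match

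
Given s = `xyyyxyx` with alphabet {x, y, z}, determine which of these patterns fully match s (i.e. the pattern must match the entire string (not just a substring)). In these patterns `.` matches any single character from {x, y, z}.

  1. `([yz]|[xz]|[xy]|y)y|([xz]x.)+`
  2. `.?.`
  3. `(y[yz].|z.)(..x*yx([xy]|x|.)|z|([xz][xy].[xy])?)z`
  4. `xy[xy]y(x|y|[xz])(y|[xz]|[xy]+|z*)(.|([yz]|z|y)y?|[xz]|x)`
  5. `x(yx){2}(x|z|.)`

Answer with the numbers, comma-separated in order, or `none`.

1 → no match
2 → no match
3 → no match — must end with `z`
4 → match
5 → no match — must start with `xyx`

4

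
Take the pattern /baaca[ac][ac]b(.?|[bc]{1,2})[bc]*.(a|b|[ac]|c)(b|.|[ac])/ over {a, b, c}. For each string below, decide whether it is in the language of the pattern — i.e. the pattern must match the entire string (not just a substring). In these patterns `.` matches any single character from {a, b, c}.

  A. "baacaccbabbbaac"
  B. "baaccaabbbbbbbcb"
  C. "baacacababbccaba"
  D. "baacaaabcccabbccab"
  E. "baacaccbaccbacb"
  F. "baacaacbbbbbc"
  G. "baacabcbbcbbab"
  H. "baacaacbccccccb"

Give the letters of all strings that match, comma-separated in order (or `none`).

A → match
B → no match — must start with "baaca"
C → match
D → no match
E → match
F → match
G → no match
H → match

A, C, E, F, H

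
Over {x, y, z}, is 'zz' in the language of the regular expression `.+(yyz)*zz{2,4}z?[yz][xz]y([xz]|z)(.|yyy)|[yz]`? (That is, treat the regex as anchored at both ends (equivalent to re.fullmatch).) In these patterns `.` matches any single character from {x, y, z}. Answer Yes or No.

No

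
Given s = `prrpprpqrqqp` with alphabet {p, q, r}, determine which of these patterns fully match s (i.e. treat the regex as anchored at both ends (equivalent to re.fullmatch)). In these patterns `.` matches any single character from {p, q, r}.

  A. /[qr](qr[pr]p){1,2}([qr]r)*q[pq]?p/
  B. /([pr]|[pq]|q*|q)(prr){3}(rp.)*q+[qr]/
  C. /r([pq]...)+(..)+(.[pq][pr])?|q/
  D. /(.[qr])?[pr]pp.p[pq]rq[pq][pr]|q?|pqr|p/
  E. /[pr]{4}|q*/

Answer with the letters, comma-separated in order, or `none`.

A → no match
B → no match
C → no match
D → match
E → no match

D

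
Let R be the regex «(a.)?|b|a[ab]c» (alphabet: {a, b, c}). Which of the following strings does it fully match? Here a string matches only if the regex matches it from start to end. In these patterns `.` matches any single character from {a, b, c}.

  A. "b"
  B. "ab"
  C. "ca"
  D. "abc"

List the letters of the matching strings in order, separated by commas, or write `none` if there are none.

A. "b" → match
B. "ab" → match
C. "ca" → no match
D. "abc" → match

A, B, D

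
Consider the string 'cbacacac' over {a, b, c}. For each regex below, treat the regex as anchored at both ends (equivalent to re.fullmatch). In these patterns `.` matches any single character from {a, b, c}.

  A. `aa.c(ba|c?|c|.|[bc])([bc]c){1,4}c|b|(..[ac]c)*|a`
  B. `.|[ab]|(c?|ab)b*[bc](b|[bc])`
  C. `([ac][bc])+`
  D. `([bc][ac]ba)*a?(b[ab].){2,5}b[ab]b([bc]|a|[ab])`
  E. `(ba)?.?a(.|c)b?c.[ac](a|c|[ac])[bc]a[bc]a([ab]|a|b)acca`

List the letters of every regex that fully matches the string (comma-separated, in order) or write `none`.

A, C

A → match
B → no match
C → match
D → no match
E → no match — must end with 'acca'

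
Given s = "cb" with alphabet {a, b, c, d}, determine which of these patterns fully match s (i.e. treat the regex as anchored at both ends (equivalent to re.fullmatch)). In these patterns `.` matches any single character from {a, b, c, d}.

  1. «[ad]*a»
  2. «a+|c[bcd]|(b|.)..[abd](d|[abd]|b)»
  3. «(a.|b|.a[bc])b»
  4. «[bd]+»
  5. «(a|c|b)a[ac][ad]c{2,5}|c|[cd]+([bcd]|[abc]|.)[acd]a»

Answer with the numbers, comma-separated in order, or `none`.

2

1 → no match — must end with "a"
2 → match
3 → no match
4 → no match
5 → no match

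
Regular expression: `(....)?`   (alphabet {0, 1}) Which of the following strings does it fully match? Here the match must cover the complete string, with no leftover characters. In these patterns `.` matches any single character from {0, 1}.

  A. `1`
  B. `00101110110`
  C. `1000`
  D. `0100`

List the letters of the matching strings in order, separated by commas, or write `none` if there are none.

A → no match
B → no match
C → match
D → match

C, D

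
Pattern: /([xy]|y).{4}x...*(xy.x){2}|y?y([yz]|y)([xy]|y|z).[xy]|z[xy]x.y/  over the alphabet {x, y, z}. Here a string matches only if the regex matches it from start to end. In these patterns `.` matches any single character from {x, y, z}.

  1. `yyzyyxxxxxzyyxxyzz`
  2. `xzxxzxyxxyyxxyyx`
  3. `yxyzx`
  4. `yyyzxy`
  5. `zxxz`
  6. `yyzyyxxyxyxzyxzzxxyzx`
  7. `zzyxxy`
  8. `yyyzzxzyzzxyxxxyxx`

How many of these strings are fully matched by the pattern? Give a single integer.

3

1 → no match
2 → match
3. `yxyzx` → no match
4. `yyyzxy` → match
5. `zxxz` → no match
6 → no match
7. `zzyxxy` → no match
8 → match
Total matched: 3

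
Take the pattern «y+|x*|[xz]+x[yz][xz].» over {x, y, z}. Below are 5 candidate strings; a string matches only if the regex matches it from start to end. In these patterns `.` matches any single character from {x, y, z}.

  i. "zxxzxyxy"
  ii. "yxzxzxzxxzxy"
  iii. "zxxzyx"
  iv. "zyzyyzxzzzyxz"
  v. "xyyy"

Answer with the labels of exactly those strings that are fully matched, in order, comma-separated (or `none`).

i

i → match
ii → no match
iii → no match
iv → no match
v → no match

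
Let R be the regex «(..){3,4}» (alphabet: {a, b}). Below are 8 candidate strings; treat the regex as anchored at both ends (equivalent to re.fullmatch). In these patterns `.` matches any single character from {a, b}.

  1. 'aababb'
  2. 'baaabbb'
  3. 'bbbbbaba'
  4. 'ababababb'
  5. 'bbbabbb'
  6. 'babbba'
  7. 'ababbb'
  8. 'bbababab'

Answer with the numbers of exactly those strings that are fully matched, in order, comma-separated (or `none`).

1, 3, 6, 7, 8

1. 'aababb' → match
2. 'baaabbb' → no match
3. 'bbbbbaba' → match
4. 'ababababb' → no match
5. 'bbbabbb' → no match
6. 'babbba' → match
7. 'ababbb' → match
8. 'bbababab' → match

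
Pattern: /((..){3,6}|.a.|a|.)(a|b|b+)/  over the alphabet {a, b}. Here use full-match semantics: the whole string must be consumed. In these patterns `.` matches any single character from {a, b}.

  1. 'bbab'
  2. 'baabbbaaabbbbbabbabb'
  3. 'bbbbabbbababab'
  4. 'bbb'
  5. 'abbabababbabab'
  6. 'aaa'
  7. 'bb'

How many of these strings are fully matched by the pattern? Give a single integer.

2

1 → no match
2 → no match
3 → no match
4 → match
5 → no match
6 → no match
7 → match
Total matched: 2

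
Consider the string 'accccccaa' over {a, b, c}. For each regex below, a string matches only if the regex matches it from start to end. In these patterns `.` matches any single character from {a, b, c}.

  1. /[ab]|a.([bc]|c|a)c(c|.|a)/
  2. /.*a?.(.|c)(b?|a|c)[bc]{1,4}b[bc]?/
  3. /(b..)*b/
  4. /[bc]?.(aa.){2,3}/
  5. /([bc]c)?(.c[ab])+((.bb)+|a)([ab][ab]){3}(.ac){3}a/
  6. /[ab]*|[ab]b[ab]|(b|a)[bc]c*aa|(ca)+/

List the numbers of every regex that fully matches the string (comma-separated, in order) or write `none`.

6

1 → no match
2 → no match
3 → no match — must end with 'b'
4 → no match
5 → no match — must end with 'aca'
6 → match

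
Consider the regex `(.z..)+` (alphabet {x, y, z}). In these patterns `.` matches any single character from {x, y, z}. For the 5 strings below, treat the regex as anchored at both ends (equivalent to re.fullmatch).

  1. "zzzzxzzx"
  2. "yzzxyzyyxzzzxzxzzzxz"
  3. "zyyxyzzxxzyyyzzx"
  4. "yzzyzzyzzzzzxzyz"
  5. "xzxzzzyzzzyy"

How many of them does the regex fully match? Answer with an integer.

1 → match
2 → match
3 → no match
4 → match
5 → match
Total matched: 4

4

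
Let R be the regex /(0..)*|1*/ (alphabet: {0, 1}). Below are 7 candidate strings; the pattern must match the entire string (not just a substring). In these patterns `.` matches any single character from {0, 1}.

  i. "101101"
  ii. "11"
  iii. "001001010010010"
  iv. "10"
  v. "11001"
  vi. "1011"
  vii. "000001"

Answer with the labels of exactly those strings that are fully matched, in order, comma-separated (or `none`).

i → no match
ii → match
iii → match
iv → no match
v → no match
vi → no match
vii → match

ii, iii, vii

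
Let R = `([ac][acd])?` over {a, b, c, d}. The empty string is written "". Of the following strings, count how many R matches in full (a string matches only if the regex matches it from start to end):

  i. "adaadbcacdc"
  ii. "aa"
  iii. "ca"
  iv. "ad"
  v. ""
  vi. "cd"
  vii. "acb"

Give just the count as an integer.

i. "adaadbcacdc" → no match
ii. "aa" → match
iii. "ca" → match
iv. "ad" → match
v. "" → match
vi. "cd" → match
vii. "acb" → no match
Total matched: 5

5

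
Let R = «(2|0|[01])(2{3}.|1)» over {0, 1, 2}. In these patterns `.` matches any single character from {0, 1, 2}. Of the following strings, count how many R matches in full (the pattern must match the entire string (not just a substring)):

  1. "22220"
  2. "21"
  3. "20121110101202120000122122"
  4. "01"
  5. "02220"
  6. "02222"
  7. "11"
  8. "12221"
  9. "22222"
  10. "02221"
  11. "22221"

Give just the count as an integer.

1. "22220" → match
2. "21" → match
3 → no match
4. "01" → match
5. "02220" → match
6. "02222" → match
7. "11" → match
8. "12221" → match
9. "22222" → match
10. "02221" → match
11. "22221" → match
Total matched: 10

10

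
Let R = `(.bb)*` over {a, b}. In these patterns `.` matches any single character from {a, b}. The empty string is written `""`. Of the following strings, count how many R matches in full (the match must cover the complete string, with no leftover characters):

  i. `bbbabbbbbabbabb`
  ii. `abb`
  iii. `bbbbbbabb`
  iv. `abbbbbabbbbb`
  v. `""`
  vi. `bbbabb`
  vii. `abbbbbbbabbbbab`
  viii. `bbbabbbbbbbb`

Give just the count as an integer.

7

i → match
ii. `abb` → match
iii. `bbbbbbabb` → match
iv. `abbbbbabbbbb` → match
v. `""` → match
vi. `bbbabb` → match
vii → no match
viii. `bbbabbbbbbbb` → match
Total matched: 7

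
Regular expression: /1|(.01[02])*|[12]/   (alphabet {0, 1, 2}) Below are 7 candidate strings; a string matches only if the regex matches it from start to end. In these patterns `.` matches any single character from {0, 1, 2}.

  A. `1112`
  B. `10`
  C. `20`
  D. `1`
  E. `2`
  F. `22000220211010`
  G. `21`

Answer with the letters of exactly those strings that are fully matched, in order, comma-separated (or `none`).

D, E

A → no match
B → no match
C → no match
D → match
E → match
F → no match
G → no match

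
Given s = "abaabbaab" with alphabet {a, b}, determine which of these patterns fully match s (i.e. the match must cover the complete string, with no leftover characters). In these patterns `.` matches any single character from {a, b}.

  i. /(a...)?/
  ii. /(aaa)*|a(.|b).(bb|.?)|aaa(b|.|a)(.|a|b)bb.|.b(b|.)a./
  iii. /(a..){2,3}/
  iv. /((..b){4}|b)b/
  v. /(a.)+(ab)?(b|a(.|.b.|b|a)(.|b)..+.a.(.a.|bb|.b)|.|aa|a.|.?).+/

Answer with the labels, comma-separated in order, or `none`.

i → no match
ii → no match
iii → match
iv → no match — must end with "bb"
v → match

iii, v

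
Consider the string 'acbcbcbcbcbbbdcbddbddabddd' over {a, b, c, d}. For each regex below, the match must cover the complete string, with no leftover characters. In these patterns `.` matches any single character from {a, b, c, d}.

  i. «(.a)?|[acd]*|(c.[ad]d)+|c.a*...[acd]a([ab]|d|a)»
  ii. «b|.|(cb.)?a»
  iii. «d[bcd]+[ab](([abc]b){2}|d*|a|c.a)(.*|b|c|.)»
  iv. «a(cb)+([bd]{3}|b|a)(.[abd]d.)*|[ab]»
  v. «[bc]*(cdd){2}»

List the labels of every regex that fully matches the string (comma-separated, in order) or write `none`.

i → no match
ii → no match
iii → no match — must start with 'd'
iv → match
v → no match — must end with 'cdd'

iv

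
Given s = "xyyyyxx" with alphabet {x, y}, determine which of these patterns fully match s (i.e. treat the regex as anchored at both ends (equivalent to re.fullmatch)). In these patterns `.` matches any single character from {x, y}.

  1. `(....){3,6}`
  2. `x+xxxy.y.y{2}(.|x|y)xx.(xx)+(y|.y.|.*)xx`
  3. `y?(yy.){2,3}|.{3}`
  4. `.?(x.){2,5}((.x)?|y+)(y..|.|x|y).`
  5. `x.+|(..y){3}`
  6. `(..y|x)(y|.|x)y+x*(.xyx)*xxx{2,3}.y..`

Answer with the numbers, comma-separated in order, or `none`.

1 → no match
2 → no match
3 → no match
4 → no match
5 → match
6 → no match

5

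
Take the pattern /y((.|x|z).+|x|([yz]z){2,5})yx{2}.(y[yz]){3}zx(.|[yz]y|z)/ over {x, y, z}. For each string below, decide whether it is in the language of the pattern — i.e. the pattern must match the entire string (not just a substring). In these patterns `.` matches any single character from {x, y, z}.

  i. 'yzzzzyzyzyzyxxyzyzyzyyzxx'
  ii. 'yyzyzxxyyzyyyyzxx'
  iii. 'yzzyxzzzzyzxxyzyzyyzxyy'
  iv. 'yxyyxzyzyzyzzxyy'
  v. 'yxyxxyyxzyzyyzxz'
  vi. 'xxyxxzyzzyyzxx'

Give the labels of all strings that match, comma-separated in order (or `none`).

i → no match
ii → no match
iii → no match
iv → no match
v → no match
vi → no match — must start with 'y'

none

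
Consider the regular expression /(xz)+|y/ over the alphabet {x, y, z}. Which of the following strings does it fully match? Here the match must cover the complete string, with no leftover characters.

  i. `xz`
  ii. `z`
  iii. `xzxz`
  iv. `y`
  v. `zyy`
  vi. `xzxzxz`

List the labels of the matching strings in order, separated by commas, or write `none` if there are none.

i, iii, iv, vi

i → match
ii → no match
iii → match
iv → match
v → no match
vi → match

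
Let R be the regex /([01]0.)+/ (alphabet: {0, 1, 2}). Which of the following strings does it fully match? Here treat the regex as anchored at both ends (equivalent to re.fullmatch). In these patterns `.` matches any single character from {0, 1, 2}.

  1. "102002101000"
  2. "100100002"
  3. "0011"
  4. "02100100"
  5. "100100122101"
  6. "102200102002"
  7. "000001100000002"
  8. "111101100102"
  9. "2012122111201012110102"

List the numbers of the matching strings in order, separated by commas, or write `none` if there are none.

1, 2, 7

1 → match
2 → match
3 → no match
4 → no match
5 → no match
6 → no match
7 → match
8 → no match
9 → no match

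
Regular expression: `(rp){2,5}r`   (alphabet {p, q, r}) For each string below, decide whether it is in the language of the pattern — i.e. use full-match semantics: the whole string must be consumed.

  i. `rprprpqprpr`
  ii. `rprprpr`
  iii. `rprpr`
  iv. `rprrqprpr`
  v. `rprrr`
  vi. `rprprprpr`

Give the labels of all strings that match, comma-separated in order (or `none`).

ii, iii, vi

i → no match
ii → match
iii → match
iv → no match
v → no match — must end with `rpr`
vi → match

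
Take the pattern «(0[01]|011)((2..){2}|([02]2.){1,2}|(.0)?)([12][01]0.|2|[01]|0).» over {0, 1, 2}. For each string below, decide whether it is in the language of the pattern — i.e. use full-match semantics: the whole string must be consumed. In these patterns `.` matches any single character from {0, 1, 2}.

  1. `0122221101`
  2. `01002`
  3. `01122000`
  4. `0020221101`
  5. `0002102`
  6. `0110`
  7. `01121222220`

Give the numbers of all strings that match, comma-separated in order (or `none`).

1, 3, 4, 5, 6, 7

1 → match
2 → no match
3 → match
4 → match
5 → match
6 → match
7 → match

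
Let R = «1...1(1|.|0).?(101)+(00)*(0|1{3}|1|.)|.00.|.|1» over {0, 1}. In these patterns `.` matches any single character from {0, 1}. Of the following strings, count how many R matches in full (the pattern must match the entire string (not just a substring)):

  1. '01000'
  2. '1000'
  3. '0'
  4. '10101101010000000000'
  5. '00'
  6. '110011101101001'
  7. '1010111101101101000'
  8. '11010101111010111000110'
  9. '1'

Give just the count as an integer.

5

1 → no match
2 → match
3 → match
4 → no match
5 → no match
6 → match
7 → match
8 → no match
9 → match
Total matched: 5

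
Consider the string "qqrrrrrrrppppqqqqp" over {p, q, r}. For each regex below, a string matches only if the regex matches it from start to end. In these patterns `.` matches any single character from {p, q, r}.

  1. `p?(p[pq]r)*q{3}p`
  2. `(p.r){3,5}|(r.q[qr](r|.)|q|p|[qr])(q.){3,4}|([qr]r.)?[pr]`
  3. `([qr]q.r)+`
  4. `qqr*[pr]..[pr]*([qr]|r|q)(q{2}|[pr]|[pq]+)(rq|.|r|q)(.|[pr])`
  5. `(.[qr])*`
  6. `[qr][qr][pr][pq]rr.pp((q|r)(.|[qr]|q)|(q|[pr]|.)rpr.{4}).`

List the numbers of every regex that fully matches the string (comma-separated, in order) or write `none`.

1 → no match
2 → no match
3 → no match — must end with "r"
4 → match
5 → no match
6 → no match

4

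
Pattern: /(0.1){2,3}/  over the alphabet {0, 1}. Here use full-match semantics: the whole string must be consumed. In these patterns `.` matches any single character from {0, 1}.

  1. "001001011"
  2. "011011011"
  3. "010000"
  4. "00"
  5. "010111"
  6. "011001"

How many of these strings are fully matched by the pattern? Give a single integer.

1 → match
2 → match
3 → no match — must end with "1"
4 → no match — must end with "1"
5 → no match
6 → match
Total matched: 3

3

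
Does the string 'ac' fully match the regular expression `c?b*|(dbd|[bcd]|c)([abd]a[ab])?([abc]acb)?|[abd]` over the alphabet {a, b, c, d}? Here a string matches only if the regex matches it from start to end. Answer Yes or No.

No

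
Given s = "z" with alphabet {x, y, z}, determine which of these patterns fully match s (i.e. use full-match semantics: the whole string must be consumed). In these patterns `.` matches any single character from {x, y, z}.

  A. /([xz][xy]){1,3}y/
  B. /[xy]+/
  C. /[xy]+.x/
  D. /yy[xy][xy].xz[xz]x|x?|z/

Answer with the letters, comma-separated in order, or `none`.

D

A → no match — must end with "y"
B → no match
C → no match — must end with "x"
D → match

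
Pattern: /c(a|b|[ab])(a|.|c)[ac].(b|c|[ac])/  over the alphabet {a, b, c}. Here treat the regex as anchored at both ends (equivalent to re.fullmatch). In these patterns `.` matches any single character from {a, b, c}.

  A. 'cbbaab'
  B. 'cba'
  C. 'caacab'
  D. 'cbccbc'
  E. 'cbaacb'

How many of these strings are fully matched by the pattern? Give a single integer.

A. 'cbbaab' → match
B. 'cba' → no match
C. 'caacab' → match
D. 'cbccbc' → match
E. 'cbaacb' → match
Total matched: 4

4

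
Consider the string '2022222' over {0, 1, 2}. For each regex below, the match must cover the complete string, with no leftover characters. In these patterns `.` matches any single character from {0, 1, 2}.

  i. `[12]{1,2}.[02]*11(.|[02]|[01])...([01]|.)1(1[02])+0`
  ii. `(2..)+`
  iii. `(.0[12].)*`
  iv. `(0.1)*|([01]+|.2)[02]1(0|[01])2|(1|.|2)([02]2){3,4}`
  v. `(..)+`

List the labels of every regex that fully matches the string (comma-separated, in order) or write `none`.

iv

i → no match — must end with '0'
ii → no match
iii → no match
iv → match
v → no match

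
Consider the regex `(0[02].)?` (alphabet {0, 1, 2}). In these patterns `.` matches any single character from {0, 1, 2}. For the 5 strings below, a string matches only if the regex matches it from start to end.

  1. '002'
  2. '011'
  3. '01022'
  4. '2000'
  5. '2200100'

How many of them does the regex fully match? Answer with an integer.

1

1. '002' → match
2. '011' → no match
3. '01022' → no match
4. '2000' → no match
5. '2200100' → no match
Total matched: 1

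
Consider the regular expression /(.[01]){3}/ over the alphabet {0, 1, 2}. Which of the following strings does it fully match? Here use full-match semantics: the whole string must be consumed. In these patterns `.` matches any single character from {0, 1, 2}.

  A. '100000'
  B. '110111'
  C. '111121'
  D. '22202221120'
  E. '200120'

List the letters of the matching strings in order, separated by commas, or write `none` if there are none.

A, B, C, E

A → match
B → match
C → match
D → no match
E → match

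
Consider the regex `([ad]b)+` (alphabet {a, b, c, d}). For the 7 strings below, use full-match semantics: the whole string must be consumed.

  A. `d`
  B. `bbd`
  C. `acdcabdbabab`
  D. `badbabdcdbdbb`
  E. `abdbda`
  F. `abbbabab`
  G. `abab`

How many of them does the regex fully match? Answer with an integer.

A → no match — must end with `b`
B → no match — must end with `b`
C → no match
D → no match
E → no match — must end with `b`
F → no match
G → match
Total matched: 1

1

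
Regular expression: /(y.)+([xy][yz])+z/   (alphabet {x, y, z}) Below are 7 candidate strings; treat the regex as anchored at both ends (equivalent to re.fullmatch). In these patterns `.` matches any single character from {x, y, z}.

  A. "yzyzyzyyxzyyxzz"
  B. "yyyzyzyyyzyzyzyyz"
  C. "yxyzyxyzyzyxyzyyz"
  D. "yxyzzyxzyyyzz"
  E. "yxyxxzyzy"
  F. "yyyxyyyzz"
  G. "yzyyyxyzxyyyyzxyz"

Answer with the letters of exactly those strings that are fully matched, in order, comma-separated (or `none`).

A, B, C, F, G

A → match
B → match
C → match
D → no match
E. "yxyxxzyzy" → no match — must end with "z"
F. "yyyxyyyzz" → match
G → match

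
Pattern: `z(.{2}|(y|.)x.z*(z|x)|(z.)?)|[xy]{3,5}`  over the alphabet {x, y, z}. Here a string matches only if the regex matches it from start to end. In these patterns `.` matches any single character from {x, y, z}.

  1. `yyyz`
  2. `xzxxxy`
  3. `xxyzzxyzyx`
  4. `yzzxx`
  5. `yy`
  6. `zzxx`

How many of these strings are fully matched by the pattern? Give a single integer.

1 → no match
2 → no match
3 → no match
4 → no match
5 → no match
6 → no match
Total matched: 0

0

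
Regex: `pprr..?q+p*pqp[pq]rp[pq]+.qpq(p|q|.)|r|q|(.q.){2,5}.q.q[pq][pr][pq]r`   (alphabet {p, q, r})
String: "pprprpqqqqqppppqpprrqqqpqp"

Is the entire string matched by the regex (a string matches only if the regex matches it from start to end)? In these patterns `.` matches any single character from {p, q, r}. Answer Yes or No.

No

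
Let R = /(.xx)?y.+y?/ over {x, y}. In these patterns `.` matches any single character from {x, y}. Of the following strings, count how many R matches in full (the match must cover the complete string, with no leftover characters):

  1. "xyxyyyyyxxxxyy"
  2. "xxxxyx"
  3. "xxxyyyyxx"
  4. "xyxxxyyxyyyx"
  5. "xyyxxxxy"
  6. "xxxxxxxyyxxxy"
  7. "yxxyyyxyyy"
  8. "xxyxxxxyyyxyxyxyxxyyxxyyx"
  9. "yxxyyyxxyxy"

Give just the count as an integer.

1 → no match
2. "xxxxyx" → no match
3. "xxxyyyyxx" → match
4. "xyxxxyyxyyyx" → no match
5. "xyyxxxxy" → no match
6 → no match
7. "yxxyyyxyyy" → match
8 → no match
9. "yxxyyyxxyxy" → match
Total matched: 3

3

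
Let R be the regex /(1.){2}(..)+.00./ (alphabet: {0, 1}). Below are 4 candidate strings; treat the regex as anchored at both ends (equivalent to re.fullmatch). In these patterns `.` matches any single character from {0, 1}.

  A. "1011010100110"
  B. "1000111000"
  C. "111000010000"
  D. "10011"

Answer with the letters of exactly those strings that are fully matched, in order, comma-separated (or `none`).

C

A → no match
B → no match
C → match
D → no match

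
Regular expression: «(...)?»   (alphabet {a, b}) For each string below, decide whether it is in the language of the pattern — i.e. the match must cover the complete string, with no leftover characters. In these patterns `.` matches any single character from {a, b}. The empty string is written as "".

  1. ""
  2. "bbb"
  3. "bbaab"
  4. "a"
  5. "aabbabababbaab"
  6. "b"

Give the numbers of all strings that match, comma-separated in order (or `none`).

1, 2

1 → match
2 → match
3 → no match
4 → no match
5 → no match
6 → no match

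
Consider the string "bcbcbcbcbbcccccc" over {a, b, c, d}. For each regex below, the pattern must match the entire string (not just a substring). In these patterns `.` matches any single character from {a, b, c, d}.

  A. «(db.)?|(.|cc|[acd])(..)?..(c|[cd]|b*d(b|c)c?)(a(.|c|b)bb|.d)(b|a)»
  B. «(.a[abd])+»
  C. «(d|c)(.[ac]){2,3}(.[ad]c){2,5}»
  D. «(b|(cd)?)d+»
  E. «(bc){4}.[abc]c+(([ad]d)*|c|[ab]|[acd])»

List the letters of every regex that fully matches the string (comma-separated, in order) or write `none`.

E

A → no match
B → no match
C → no match
D → no match — must end with "d"
E → match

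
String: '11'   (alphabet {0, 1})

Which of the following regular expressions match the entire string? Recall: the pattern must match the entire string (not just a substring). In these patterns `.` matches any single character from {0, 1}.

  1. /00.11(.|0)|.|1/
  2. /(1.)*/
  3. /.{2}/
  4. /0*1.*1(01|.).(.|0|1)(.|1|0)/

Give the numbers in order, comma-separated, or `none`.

2, 3

1 → no match
2 → match
3 → match
4 → no match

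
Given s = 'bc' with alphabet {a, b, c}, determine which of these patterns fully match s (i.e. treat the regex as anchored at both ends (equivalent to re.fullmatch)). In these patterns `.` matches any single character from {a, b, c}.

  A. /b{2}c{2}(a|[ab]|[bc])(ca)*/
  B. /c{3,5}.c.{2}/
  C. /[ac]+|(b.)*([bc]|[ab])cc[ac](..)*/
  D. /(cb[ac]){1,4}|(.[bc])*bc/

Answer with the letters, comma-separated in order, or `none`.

D

A → no match
B → no match — must start with 'c'
C → no match
D → match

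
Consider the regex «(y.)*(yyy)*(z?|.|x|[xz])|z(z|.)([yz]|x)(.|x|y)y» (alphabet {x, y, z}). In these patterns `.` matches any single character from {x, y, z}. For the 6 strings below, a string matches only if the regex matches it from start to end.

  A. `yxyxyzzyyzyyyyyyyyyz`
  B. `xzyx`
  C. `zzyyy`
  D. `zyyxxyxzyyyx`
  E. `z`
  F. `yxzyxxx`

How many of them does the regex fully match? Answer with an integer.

A → no match
B → no match
C → match
D → no match
E → match
F → no match
Total matched: 2

2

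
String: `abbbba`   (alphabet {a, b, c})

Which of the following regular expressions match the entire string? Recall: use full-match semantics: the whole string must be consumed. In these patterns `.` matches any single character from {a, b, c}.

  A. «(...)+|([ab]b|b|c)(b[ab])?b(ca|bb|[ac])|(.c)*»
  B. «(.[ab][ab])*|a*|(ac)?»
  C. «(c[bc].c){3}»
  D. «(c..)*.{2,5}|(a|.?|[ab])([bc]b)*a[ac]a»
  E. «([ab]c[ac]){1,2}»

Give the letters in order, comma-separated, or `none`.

A, B

A → match
B → match
C → no match — must start with `c`
D → no match
E → no match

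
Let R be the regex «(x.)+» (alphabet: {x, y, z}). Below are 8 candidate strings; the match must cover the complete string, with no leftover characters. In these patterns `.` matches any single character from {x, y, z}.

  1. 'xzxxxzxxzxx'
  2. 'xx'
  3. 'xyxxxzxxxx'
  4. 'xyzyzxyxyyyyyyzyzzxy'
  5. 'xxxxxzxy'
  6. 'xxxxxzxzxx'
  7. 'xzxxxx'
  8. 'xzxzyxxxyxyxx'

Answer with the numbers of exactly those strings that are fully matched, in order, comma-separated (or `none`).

2, 3, 5, 6, 7

1 → no match
2 → match
3 → match
4 → no match
5 → match
6 → match
7 → match
8 → no match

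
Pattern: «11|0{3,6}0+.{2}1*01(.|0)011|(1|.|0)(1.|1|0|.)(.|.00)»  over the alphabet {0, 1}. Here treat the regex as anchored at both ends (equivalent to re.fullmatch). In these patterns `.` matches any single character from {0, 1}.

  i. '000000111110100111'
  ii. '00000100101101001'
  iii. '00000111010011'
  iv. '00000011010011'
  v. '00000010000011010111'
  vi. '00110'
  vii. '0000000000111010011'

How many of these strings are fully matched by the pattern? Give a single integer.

3

i → no match
ii → no match
iii → match
iv → match
v → no match
vi → no match
vii → match
Total matched: 3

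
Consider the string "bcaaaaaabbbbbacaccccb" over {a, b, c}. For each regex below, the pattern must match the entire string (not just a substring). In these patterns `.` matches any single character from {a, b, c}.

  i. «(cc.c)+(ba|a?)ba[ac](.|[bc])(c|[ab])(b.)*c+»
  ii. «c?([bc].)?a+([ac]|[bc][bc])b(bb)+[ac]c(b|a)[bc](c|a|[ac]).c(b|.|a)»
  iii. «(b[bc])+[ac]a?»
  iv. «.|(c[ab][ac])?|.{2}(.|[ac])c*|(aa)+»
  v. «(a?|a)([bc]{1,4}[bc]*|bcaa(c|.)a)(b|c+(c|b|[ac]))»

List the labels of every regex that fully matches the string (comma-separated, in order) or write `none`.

i → no match — must start with "cc"
ii → match
iii → no match
iv → no match
v → no match

ii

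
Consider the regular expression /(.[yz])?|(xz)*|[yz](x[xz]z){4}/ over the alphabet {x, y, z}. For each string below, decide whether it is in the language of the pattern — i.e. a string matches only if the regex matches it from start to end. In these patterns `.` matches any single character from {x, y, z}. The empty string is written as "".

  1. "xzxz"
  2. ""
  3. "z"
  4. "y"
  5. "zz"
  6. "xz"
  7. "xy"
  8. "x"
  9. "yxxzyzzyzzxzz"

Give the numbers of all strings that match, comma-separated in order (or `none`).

1 → match
2 → match
3 → no match
4 → no match
5 → match
6 → match
7 → match
8 → no match
9 → no match

1, 2, 5, 6, 7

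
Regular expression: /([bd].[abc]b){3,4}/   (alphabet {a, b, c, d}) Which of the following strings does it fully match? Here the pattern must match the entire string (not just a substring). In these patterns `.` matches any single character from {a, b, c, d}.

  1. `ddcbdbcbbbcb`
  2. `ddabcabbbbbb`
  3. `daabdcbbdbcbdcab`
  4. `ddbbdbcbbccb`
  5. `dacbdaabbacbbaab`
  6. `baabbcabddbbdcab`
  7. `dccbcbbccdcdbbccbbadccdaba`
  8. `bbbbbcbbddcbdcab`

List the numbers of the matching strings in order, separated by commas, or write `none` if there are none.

1, 3, 4, 5, 6, 8

1 → match
2 → no match
3 → match
4 → match
5 → match
6 → match
7 → no match — must end with `b`
8 → match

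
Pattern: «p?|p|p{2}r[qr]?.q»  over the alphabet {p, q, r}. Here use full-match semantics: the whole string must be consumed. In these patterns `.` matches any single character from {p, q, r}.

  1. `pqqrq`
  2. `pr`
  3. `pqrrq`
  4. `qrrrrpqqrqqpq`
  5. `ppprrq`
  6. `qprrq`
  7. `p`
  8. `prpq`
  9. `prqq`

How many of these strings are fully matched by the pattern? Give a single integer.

1

1. `pqqrq` → no match
2. `pr` → no match
3. `pqrrq` → no match
4 → no match
5. `ppprrq` → no match
6. `qprrq` → no match
7. `p` → match
8. `prpq` → no match
9. `prqq` → no match
Total matched: 1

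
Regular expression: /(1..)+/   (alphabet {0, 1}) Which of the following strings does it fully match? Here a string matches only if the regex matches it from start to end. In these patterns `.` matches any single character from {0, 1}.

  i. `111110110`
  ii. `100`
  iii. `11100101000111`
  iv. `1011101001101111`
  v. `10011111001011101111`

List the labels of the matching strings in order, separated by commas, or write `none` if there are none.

i, ii

i. `111110110` → match
ii. `100` → match
iii → no match
iv → no match
v → no match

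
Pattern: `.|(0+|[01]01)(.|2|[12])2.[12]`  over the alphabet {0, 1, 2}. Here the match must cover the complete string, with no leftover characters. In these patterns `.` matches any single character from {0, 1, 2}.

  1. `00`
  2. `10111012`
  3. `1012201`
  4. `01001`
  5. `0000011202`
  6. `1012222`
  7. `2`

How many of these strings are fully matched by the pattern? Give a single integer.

1. `00` → no match
2. `10111012` → no match
3. `1012201` → match
4. `01001` → no match
5. `0000011202` → no match
6. `1012222` → match
7. `2` → match
Total matched: 3

3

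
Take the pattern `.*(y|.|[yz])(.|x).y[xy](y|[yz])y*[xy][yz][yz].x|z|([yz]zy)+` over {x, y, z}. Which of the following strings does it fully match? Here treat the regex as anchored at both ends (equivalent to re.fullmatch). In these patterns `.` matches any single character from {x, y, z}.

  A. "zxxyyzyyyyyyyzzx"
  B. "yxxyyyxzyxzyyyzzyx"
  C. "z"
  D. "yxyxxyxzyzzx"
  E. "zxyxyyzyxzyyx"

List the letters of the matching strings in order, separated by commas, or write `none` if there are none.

A → match
B → match
C. "z" → match
D. "yxyxxyxzyzzx" → no match
E → match

A, B, C, E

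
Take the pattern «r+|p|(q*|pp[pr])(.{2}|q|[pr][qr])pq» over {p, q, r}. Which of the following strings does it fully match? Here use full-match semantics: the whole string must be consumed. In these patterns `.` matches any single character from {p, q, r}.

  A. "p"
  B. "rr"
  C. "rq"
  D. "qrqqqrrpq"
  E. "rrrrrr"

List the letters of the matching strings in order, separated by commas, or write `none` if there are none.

A, B, E

A → match
B → match
C → no match
D → no match
E → match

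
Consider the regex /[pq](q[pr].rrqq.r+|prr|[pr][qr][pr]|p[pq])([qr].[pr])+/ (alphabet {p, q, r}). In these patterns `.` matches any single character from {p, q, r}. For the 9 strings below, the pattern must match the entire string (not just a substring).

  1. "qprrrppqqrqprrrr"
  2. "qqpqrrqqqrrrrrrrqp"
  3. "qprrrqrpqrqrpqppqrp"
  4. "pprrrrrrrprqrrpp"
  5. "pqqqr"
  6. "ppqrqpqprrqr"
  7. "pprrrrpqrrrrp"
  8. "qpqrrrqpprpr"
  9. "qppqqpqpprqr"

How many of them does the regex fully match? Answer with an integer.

1 → match
2 → match
3 → no match
4 → match
5. "pqqqr" → no match
6. "ppqrqpqprrqr" → match
7 → match
8. "qpqrrrqpprpr" → match
9. "qppqqpqpprqr" → match
Total matched: 7

7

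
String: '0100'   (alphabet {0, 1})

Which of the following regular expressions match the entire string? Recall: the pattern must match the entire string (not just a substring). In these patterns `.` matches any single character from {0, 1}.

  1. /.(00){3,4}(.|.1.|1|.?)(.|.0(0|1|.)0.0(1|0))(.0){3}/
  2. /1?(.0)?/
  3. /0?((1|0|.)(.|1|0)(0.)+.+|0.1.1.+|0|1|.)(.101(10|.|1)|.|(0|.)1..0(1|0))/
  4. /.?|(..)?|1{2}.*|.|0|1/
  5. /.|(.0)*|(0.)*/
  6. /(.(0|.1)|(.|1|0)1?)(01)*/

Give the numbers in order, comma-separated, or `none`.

5

1 → no match
2 → no match
3 → no match
4 → no match
5 → match
6 → no match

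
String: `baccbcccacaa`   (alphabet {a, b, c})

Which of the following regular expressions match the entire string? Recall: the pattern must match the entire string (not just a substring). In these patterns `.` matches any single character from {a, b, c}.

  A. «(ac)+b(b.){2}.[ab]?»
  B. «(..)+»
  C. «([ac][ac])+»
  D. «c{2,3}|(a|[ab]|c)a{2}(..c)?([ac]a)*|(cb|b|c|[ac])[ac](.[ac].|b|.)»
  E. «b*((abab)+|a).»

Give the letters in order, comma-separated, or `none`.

A → no match — must start with `ac`
B → match
C → no match
D → no match
E → no match

B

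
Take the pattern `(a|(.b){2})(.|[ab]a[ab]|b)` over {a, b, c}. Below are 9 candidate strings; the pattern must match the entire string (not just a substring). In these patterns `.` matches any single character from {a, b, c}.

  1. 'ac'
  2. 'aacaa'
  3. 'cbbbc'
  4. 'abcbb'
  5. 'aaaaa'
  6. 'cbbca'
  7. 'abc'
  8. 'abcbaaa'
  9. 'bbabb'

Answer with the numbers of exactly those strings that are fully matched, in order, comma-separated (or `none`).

1 → match
2 → no match
3 → match
4 → match
5 → no match
6 → no match
7 → no match
8 → match
9 → match

1, 3, 4, 8, 9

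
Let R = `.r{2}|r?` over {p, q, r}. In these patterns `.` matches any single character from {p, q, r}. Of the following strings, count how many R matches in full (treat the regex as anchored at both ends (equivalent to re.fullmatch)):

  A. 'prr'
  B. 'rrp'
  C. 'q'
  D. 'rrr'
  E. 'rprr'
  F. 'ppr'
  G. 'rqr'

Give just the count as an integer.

2

A. 'prr' → match
B. 'rrp' → no match
C. 'q' → no match
D. 'rrr' → match
E. 'rprr' → no match
F. 'ppr' → no match
G. 'rqr' → no match
Total matched: 2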